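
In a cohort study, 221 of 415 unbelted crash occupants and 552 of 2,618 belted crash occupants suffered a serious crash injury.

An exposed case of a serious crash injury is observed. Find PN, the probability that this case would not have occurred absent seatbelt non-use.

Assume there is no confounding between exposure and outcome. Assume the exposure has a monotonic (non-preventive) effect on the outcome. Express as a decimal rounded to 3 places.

PN ≈ 0.604

p₁ = P(outcome | exposed) = 221/415 = 0.53253
p₀ = P(outcome | unexposed) = 552/2618 = 0.21085
Under exogeneity and monotonicity, PN = (p₁ − p₀) / p₁.
PN = (0.53253 − 0.21085) / 0.53253 = 0.32168 / 0.53253 ≈ 0.6041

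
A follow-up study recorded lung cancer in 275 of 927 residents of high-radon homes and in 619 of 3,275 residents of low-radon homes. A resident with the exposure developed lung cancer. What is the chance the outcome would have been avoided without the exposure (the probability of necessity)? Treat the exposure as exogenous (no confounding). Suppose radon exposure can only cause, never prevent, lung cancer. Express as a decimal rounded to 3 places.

p₁ = P(outcome | exposed) = 275/927 = 0.29666
p₀ = P(outcome | unexposed) = 619/3275 = 0.18901
Under exogeneity and monotonicity, PN = (p₁ − p₀) / p₁.
PN = (0.29666 − 0.18901) / 0.29666 = 0.10765 / 0.29666 ≈ 0.3629

PN ≈ 0.363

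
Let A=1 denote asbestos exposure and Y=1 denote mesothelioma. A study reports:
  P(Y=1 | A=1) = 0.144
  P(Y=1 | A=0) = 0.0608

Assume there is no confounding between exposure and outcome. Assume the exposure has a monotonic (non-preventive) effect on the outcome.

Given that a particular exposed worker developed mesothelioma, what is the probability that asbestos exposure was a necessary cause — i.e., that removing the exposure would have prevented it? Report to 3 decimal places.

PN ≈ 0.578

Let p₁ = 0.144, p₀ = 0.0608.
Under exogeneity and monotonicity, PN = (p₁ − p₀) / p₁.
PN = (0.144 − 0.0608) / 0.144 = 0.0832 / 0.144 ≈ 0.5778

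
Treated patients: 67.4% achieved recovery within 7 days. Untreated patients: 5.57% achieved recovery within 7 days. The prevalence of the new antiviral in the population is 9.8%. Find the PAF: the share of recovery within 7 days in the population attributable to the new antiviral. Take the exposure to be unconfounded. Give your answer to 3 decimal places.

p₁ = 0.674, p₀ = 0.0557.
Overall risk P(Y=1) = π·p₁ + (1−π)·p₀ = 0.098×0.674 + 0.902×0.0557 = 0.11629.
Under exogeneity, PAF = [P(Y=1) − p₀] / P(Y=1).
PAF = (0.11629 − 0.0557) / 0.11629 ≈ 0.5210

PAF ≈ 0.521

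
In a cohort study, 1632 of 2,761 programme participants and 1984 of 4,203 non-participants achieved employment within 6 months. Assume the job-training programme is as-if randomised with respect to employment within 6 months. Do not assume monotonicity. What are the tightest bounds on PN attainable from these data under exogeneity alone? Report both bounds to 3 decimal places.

0.201 ≤ PN ≤ 0.893

p₁ = P(outcome | exposed) = 1632/2761 = 0.59109
p₀ = P(outcome | unexposed) = 1984/4203 = 0.47204
Under exogeneity alone the bounds on PN are max{0,(p₁−p₀)/p₁} ≤ PN ≤ min{1,(1−p₀)/p₁}.
  lower = (p₁ − p₀)/p₁ = 0.11905 / 0.59109 ≈ 0.2014
  upper = min{1, (1 − p₀)/p₁} = 0.52796 / 0.59109 ≈ 0.8932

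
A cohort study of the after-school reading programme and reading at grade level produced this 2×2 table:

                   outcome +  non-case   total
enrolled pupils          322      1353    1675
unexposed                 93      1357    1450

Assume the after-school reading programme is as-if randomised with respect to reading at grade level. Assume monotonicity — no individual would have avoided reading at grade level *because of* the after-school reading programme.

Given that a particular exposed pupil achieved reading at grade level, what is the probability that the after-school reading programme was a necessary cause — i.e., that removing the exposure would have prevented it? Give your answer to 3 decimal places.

PN ≈ 0.666

p₁ = P(outcome | exposed) = 322/1675 = 0.19224
p₀ = P(outcome | unexposed) = 93/1450 = 0.064138
Under exogeneity and monotonicity, PN = (p₁ − p₀)/p₁.
PN = (0.19224 − 0.064138) / 0.19224 ≈ 0.6664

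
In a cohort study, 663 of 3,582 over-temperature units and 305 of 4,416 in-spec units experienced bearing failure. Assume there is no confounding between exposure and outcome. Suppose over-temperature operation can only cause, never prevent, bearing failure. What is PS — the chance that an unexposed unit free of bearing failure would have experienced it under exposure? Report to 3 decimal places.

p₁ = P(outcome | exposed) = 663/3582 = 0.18509
p₀ = P(outcome | unexposed) = 305/4416 = 0.069067
Under exogeneity and monotonicity, PS = (p₁ − p₀) / (1 − p₀).
PS = (0.18509 − 0.069067) / (1 − 0.069067) = 0.11603 / 0.93093 ≈ 0.1246

PS ≈ 0.125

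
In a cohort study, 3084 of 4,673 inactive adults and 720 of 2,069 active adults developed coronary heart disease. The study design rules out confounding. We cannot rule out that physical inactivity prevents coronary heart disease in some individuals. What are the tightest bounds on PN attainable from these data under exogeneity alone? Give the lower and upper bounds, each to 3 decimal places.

0.473 ≤ PN ≤ 0.988

p₁ = P(outcome | exposed) = 3084/4673 = 0.65996
p₀ = P(outcome | unexposed) = 720/2069 = 0.34799
Under exogeneity alone the bounds on PN are max{0,(p₁−p₀)/p₁} ≤ PN ≤ min{1,(1−p₀)/p₁}.
  lower = (p₁ − p₀)/p₁ = 0.31197 / 0.65996 ≈ 0.4727
  upper = min{1, (1 − p₀)/p₁} = 0.65201 / 0.65996 ≈ 0.9879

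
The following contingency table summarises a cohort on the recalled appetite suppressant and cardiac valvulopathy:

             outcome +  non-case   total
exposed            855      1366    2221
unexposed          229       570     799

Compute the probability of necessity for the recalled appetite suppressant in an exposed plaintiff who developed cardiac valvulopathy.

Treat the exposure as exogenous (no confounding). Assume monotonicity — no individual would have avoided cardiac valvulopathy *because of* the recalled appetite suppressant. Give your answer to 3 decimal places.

PN ≈ 0.255

p₁ = P(outcome | exposed) = 855/2221 = 0.38496
p₀ = P(outcome | unexposed) = 229/799 = 0.28661
Under exogeneity and monotonicity, PN = (p₁ − p₀)/p₁.
PN = (0.38496 − 0.28661) / 0.38496 ≈ 0.2555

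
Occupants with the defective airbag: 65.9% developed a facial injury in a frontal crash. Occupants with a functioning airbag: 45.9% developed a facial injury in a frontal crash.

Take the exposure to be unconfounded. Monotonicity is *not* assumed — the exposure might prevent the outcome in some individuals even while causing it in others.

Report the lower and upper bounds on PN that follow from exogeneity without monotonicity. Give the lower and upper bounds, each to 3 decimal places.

p₁ = 0.659, p₀ = 0.459.
Under exogeneity alone the bounds on PN are max{0,(p₁−p₀)/p₁} ≤ PN ≤ min{1,(1−p₀)/p₁}.
  lower = (p₁ − p₀)/p₁ = 0.2 / 0.659 ≈ 0.3035
  upper = min{1, (1 − p₀)/p₁} = 0.541 / 0.659 ≈ 0.8209

0.303 ≤ PN ≤ 0.821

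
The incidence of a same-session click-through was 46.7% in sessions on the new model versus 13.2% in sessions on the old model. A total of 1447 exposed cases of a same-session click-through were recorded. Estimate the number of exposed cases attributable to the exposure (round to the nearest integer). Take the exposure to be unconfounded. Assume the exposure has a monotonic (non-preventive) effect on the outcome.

about 1038 cases

p₁ = 0.467, p₀ = 0.132.
PN = (p₁ − p₀)/p₁ = (0.467 − 0.132) / 0.467 ≈ 0.71734.
Attributable cases ≈ PN × (exposed cases) = 0.71734 × 1447 ≈ 1038.00.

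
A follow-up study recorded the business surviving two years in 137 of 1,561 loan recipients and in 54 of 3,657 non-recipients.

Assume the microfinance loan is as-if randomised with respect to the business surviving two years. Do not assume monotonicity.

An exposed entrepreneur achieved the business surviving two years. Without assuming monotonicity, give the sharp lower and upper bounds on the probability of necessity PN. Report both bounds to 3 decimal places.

0.832 ≤ PN ≤ 1.000

p₁ = P(outcome | exposed) = 137/1561 = 0.087764
p₀ = P(outcome | unexposed) = 54/3657 = 0.014766
Under exogeneity alone the bounds on PN are max{0,(p₁−p₀)/p₁} ≤ PN ≤ min{1,(1−p₀)/p₁}.
  lower = (p₁ − p₀)/p₁ = 0.072998 / 0.087764 ≈ 0.8318
  upper = min{1, (1 − p₀)/p₁} = 0.98523 / 0.087764 ≈ 11.2259 → capped at 1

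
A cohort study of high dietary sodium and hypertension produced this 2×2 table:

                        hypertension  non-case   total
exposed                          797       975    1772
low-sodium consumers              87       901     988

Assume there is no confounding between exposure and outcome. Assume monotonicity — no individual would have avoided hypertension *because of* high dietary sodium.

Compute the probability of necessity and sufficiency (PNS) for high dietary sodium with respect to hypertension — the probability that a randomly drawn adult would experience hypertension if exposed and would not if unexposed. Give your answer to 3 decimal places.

p₁ = P(outcome | exposed) = 797/1772 = 0.44977
p₀ = P(outcome | unexposed) = 87/988 = 0.088057
Under exogeneity and monotonicity, PNS = p₁ − p₀.
PNS = 0.44977 − 0.088057 = 0.36172

PNS ≈ 0.362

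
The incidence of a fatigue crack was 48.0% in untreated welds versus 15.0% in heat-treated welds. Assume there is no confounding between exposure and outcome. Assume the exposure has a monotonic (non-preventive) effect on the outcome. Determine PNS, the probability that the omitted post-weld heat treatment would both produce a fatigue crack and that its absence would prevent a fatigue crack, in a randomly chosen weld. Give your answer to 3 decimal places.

PNS ≈ 0.330

p₁ = 0.48, p₀ = 0.15.
Under exogeneity and monotonicity, PNS = p₁ − p₀.
PNS = 0.48 − 0.15 = 0.33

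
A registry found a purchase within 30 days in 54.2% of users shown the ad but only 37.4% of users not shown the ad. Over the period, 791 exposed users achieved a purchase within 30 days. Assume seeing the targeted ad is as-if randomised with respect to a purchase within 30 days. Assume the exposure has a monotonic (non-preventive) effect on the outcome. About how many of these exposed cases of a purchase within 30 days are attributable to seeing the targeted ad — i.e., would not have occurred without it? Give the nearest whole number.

p₁ = 0.542, p₀ = 0.374.
PN = (p₁ − p₀)/p₁ = (0.542 − 0.374) / 0.542 ≈ 0.30996.
Attributable cases ≈ PN × (exposed cases) = 0.30996 × 791 ≈ 245.18.

about 245 cases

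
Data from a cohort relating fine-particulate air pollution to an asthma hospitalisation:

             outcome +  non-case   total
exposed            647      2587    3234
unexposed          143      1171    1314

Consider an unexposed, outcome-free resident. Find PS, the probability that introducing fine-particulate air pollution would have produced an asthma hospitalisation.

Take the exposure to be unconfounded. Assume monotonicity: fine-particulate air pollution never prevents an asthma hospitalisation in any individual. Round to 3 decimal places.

PS ≈ 0.102

p₁ = P(outcome | exposed) = 647/3234 = 0.20006
p₀ = P(outcome | unexposed) = 143/1314 = 0.10883
Under exogeneity and monotonicity, PS = (p₁ − p₀)/(1 − p₀).
PS = (0.20006 − 0.10883) / 0.89117 ≈ 0.1024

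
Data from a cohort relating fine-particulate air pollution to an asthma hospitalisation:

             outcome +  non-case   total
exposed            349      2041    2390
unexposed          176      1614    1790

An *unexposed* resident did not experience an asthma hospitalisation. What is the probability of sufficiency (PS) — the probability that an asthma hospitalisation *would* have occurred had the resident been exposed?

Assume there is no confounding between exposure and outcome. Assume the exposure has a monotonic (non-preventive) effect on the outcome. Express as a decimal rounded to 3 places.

PS ≈ 0.053

p₁ = P(outcome | exposed) = 349/2390 = 0.14603
p₀ = P(outcome | unexposed) = 176/1790 = 0.098324
Under exogeneity and monotonicity, PS = (p₁ − p₀) / (1 − p₀).
PS = (0.14603 − 0.098324) / (1 − 0.098324) = 0.047701 / 0.90168 ≈ 0.0529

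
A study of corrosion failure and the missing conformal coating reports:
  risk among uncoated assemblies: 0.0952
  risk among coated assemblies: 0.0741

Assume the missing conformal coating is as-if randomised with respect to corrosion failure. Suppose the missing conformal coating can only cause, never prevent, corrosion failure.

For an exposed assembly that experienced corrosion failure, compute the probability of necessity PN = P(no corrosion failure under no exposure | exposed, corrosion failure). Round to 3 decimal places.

Let p₁ = 0.0952, p₀ = 0.0741.
Under exogeneity and monotonicity, PN = (p₁ − p₀) / p₁.
PN = (0.0952 − 0.0741) / 0.0952 = 0.0211 / 0.0952 ≈ 0.2216

PN ≈ 0.222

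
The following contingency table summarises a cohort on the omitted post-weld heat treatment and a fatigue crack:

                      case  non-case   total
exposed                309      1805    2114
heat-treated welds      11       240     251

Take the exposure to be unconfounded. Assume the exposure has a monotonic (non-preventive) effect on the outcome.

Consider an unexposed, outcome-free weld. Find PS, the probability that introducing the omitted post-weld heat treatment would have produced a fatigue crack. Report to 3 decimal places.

p₁ = P(outcome | exposed) = 309/2114 = 0.14617
p₀ = P(outcome | unexposed) = 11/251 = 0.043825
Under exogeneity and monotonicity, PS = (p₁ − p₀) / (1 − p₀).
PS = (0.14617 − 0.043825) / (1 − 0.043825) = 0.10234 / 0.95618 ≈ 0.1070

PS ≈ 0.107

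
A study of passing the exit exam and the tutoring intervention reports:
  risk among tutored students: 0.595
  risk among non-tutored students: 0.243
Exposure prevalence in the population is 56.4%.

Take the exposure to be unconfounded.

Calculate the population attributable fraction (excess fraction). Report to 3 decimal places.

PAF ≈ 0.450

Let p₁ = 0.595, p₀ = 0.243.
Overall risk P(Y=1) = π·p₁ + (1−π)·p₀ = 0.564×0.595 + 0.436×0.243 = 0.44153.
Under exogeneity, PAF = [P(Y=1) − p₀] / P(Y=1).
PAF = (0.44153 − 0.243) / 0.44153 ≈ 0.4496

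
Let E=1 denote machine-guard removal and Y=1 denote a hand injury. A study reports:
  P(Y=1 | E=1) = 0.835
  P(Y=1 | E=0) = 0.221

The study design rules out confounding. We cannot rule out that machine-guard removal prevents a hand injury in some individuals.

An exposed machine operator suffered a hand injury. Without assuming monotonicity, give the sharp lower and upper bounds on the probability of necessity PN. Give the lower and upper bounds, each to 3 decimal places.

Let p₁ = 0.835, p₀ = 0.221.
Under exogeneity alone the bounds on PN are max{0,(p₁−p₀)/p₁} ≤ PN ≤ min{1,(1−p₀)/p₁}.
  lower = (p₁ − p₀)/p₁ = 0.614 / 0.835 ≈ 0.7353
  upper = min{1, (1 − p₀)/p₁} = 0.779 / 0.835 ≈ 0.9329

0.735 ≤ PN ≤ 0.933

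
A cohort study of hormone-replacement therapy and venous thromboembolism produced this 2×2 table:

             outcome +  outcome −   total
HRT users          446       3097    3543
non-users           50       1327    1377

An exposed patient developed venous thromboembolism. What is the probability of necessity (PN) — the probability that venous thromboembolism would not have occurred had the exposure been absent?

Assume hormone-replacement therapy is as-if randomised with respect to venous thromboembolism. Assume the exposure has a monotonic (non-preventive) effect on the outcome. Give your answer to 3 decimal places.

p₁ = P(outcome | exposed) = 446/3543 = 0.12588
p₀ = P(outcome | unexposed) = 50/1377 = 0.036311
Under exogeneity and monotonicity, PN = (p₁ − p₀) / p₁.
PN = (0.12588 − 0.036311) / 0.12588 = 0.089571 / 0.12588 ≈ 0.7115

PN ≈ 0.712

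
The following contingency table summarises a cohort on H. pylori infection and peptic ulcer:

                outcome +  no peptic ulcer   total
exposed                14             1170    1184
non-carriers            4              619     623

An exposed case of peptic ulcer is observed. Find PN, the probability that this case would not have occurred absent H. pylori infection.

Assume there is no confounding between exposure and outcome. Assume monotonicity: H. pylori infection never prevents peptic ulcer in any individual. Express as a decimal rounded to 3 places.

p₁ = P(outcome | exposed) = 14/1184 = 0.011824
p₀ = P(outcome | unexposed) = 4/623 = 0.0064205
Under exogeneity and monotonicity, PN = (p₁ − p₀) / p₁.
PN = (0.011824 − 0.0064205) / 0.011824 = 0.0054038 / 0.011824 ≈ 0.4570

PN ≈ 0.457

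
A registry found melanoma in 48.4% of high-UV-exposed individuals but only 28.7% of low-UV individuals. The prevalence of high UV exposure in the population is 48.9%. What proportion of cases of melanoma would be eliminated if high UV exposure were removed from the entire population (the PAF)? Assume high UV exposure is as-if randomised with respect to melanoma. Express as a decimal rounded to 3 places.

PAF ≈ 0.251

p₁ = 0.484, p₀ = 0.287.
Overall risk P(Y=1) = π·p₁ + (1−π)·p₀ = 0.489×0.484 + 0.511×0.287 = 0.38333.
Under exogeneity, PAF = [P(Y=1) − p₀] / P(Y=1).
PAF = (0.38333 − 0.287) / 0.38333 ≈ 0.2513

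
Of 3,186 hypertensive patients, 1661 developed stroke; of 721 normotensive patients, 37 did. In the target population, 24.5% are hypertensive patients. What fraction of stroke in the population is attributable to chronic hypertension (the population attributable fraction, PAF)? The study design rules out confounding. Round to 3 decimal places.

PAF ≈ 0.692

p₁ = P(outcome | exposed) = 1661/3186 = 0.52134
p₀ = P(outcome | unexposed) = 37/721 = 0.051318
Overall risk P(Y=1) = π·p₁ + (1−π)·p₀ = 0.245×0.52134 + 0.755×0.051318 = 0.16647.
Under exogeneity, PAF = [P(Y=1) − p₀] / P(Y=1).
PAF = (0.16647 − 0.051318) / 0.16647 ≈ 0.6917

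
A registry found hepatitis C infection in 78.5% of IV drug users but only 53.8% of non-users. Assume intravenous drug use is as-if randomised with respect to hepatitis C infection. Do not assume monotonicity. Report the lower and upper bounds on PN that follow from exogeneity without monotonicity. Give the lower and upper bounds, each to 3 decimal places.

p₁ = 0.785, p₀ = 0.538.
Under exogeneity alone the bounds on PN are max{0,(p₁−p₀)/p₁} ≤ PN ≤ min{1,(1−p₀)/p₁}.
  lower = (p₁ − p₀)/p₁ = 0.247 / 0.785 ≈ 0.3146
  upper = min{1, (1 − p₀)/p₁} = 0.462 / 0.785 ≈ 0.5885

0.315 ≤ PN ≤ 0.589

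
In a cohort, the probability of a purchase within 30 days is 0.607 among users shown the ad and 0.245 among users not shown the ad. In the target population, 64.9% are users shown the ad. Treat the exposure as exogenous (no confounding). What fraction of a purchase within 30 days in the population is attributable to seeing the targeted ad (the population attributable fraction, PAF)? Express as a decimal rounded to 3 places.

Let p₁ = 0.607, p₀ = 0.245.
Overall risk P(Y=1) = π·p₁ + (1−π)·p₀ = 0.649×0.607 + 0.351×0.245 = 0.47994.
Under exogeneity, PAF = [P(Y=1) − p₀] / P(Y=1).
PAF = (0.47994 − 0.245) / 0.47994 ≈ 0.4895

PAF ≈ 0.490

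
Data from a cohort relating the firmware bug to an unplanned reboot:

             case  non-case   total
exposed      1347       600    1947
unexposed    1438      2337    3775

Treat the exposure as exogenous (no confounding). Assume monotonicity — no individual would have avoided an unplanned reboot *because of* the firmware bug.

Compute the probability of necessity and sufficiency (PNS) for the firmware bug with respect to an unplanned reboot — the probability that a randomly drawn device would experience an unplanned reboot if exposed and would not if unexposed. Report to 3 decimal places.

PNS ≈ 0.311

p₁ = P(outcome | exposed) = 1347/1947 = 0.69183
p₀ = P(outcome | unexposed) = 1438/3775 = 0.38093
Under exogeneity and monotonicity, PNS = p₁ − p₀.
PNS = 0.69183 − 0.38093 = 0.31091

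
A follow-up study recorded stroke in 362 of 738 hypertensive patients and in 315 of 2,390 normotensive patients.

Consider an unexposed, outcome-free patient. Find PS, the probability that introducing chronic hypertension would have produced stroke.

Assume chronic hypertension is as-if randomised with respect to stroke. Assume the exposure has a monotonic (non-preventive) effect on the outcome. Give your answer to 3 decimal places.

PS ≈ 0.413

p₁ = P(outcome | exposed) = 362/738 = 0.49051
p₀ = P(outcome | unexposed) = 315/2390 = 0.1318
Under exogeneity and monotonicity, PS = (p₁ − p₀) / (1 − p₀).
PS = (0.49051 − 0.1318) / (1 − 0.1318) = 0.35872 / 0.8682 ≈ 0.4132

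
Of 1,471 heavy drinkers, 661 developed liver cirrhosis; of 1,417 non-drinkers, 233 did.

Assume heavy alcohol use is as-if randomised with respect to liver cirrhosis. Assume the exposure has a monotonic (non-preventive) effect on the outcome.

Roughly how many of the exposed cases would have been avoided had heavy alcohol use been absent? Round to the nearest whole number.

about 419 cases

p₁ = P(outcome | exposed) = 661/1471 = 0.44935
p₀ = P(outcome | unexposed) = 233/1417 = 0.16443
PN = (p₁ − p₀)/p₁ = (0.44935 − 0.16443) / 0.44935 ≈ 0.63407.
Attributable cases ≈ PN × (exposed cases) = 0.63407 × 661 ≈ 419.12.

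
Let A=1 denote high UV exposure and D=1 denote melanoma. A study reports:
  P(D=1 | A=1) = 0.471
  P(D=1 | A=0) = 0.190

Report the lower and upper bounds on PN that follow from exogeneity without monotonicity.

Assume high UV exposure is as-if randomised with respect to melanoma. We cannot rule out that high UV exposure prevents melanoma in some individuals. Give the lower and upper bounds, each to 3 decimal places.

0.597 ≤ PN ≤ 1.000

Let p₁ = 0.471, p₀ = 0.19.
Under exogeneity alone the bounds on PN are max{0,(p₁−p₀)/p₁} ≤ PN ≤ min{1,(1−p₀)/p₁}.
  lower = (p₁ − p₀)/p₁ = 0.281 / 0.471 ≈ 0.5966
  upper = min{1, (1 − p₀)/p₁} = 0.81 / 0.471 ≈ 1.7197 → capped at 1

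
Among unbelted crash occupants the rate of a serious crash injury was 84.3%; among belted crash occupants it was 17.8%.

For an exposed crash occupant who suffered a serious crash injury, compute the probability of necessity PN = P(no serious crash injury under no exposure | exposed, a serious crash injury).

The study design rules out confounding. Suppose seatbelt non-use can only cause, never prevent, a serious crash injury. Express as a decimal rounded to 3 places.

PN ≈ 0.789

p₁ = 0.843, p₀ = 0.178.
Under exogeneity and monotonicity, PN = (p₁ − p₀) / p₁.
PN = (0.843 − 0.178) / 0.843 = 0.665 / 0.843 ≈ 0.7888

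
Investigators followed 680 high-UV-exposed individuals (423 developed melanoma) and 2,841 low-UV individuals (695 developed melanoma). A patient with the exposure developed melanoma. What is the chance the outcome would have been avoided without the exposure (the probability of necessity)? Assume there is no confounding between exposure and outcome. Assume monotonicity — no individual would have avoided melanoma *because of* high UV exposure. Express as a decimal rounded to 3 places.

PN ≈ 0.607

p₁ = P(outcome | exposed) = 423/680 = 0.62206
p₀ = P(outcome | unexposed) = 695/2841 = 0.24463
Under exogeneity and monotonicity, PN = (p₁ − p₀) / p₁.
PN = (0.62206 − 0.24463) / 0.62206 = 0.37743 / 0.62206 ≈ 0.6067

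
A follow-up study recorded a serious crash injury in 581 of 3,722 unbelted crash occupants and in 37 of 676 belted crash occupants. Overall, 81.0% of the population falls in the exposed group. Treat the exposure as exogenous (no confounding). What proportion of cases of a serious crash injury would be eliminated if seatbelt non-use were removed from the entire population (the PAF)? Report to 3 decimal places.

p₁ = P(outcome | exposed) = 581/3722 = 0.1561
p₀ = P(outcome | unexposed) = 37/676 = 0.054734
Overall risk P(Y=1) = π·p₁ + (1−π)·p₀ = 0.81×0.1561 + 0.19×0.054734 = 0.13684.
Under exogeneity, PAF = [P(Y=1) − p₀] / P(Y=1).
PAF = (0.13684 − 0.054734) / 0.13684 ≈ 0.6000

PAF ≈ 0.600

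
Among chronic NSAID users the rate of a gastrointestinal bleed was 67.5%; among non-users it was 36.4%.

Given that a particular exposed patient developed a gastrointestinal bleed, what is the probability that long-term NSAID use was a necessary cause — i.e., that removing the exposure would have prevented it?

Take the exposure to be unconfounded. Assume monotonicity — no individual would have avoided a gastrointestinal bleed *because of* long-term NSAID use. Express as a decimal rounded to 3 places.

PN ≈ 0.461

p₁ = 0.675, p₀ = 0.364.
Under exogeneity and monotonicity, PN = (p₁ − p₀) / p₁.
PN = (0.675 − 0.364) / 0.675 = 0.311 / 0.675 ≈ 0.4607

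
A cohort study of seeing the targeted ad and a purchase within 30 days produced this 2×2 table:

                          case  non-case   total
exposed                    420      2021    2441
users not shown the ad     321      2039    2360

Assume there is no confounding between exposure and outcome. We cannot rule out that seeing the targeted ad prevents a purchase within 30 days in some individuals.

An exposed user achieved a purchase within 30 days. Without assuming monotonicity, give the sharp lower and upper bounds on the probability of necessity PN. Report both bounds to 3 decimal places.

0.209 ≤ PN ≤ 1.000

p₁ = P(outcome | exposed) = 420/2441 = 0.17206
p₀ = P(outcome | unexposed) = 321/2360 = 0.13602
Under exogeneity alone the bounds on PN are max{0,(p₁−p₀)/p₁} ≤ PN ≤ min{1,(1−p₀)/p₁}.
  lower = (p₁ − p₀)/p₁ = 0.036044 / 0.17206 ≈ 0.2095
  upper = min{1, (1 − p₀)/p₁} = 0.86398 / 0.17206 ≈ 5.0214 → capped at 1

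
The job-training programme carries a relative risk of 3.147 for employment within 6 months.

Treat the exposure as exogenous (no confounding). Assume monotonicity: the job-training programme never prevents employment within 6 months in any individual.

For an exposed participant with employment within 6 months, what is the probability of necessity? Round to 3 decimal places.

Under exogeneity and monotonicity, PN = (RR − 1) / RR = 1 − 1/RR.
PN = (3.147 − 1) / 3.147 = 2.147 / 3.147 ≈ 0.6822

PN ≈ 0.682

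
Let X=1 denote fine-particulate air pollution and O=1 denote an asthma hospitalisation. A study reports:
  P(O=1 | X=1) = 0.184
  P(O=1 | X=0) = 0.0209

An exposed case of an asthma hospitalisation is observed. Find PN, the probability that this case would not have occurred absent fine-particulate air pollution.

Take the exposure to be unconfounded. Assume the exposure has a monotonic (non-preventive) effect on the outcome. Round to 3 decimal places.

PN ≈ 0.886

Let p₁ = 0.184, p₀ = 0.0209.
Under exogeneity and monotonicity, PN = (p₁ − p₀) / p₁.
PN = (0.184 − 0.0209) / 0.184 = 0.1631 / 0.184 ≈ 0.8864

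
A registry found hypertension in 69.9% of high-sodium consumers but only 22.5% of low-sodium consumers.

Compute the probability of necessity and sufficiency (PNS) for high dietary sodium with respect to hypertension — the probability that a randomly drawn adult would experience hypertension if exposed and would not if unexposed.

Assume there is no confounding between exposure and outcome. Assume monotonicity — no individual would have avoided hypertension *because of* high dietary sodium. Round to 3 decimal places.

PNS ≈ 0.474

p₁ = 0.699, p₀ = 0.225.
Under exogeneity and monotonicity, PNS = p₁ − p₀.
PNS = 0.699 − 0.225 = 0.474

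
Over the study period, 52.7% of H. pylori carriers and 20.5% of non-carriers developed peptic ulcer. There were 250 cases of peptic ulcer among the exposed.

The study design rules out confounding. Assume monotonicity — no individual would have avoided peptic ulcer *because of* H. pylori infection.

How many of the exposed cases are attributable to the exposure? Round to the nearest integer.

p₁ = 0.527, p₀ = 0.205.
PN = (p₁ − p₀)/p₁ = (0.527 − 0.205) / 0.527 ≈ 0.61101.
Attributable cases ≈ PN × (exposed cases) = 0.61101 × 250 ≈ 152.75.

about 153 cases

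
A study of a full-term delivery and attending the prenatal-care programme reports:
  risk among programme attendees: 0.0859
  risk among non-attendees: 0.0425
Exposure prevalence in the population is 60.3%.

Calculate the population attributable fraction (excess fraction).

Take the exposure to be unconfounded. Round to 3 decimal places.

PAF ≈ 0.381

Let p₁ = 0.0859, p₀ = 0.0425.
Overall risk P(Y=1) = π·p₁ + (1−π)·p₀ = 0.603×0.0859 + 0.397×0.0425 = 0.06867.
Under exogeneity, PAF = [P(Y=1) − p₀] / P(Y=1).
PAF = (0.06867 − 0.0425) / 0.06867 ≈ 0.3811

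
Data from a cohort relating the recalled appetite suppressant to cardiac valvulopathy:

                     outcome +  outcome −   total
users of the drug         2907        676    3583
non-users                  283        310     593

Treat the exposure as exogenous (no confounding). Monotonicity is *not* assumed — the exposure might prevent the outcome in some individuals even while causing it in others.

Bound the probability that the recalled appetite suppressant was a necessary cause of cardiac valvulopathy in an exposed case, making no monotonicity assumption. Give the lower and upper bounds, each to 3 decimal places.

p₁ = P(outcome | exposed) = 2907/3583 = 0.81133
p₀ = P(outcome | unexposed) = 283/593 = 0.47723
Under exogeneity alone the bounds on PN are max{0,(p₁−p₀)/p₁} ≤ PN ≤ min{1,(1−p₀)/p₁}.
  lower = (p₁ − p₀)/p₁ = 0.3341 / 0.81133 ≈ 0.4118
  upper = min{1, (1 − p₀)/p₁} = 0.52277 / 0.81133 ≈ 0.6443

0.412 ≤ PN ≤ 0.644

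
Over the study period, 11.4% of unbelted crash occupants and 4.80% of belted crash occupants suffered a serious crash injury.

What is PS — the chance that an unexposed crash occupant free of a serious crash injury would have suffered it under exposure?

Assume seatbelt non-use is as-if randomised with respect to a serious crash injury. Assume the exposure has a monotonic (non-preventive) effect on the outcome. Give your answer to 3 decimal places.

p₁ = 0.114, p₀ = 0.048.
Under exogeneity and monotonicity, PS = (p₁ − p₀) / (1 − p₀).
PS = (0.114 − 0.048) / (1 − 0.048) = 0.066 / 0.952 ≈ 0.0693

PS ≈ 0.069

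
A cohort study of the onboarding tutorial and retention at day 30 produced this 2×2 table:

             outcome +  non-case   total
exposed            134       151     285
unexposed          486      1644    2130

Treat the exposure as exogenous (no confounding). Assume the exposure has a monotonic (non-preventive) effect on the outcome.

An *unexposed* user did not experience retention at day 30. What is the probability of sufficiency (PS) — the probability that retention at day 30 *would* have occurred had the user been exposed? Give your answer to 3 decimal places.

p₁ = P(outcome | exposed) = 134/285 = 0.47018
p₀ = P(outcome | unexposed) = 486/2130 = 0.22817
Under exogeneity and monotonicity, PS = (p₁ − p₀)/(1 − p₀).
PS = (0.47018 − 0.22817) / 0.77183 ≈ 0.3135

PS ≈ 0.314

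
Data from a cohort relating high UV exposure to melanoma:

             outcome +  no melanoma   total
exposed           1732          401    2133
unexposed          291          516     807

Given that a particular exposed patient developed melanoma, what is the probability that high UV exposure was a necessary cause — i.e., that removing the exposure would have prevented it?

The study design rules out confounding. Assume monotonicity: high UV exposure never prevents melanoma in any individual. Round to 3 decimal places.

PN ≈ 0.556

p₁ = P(outcome | exposed) = 1732/2133 = 0.812
p₀ = P(outcome | unexposed) = 291/807 = 0.36059
Under exogeneity and monotonicity, PN = (p₁ − p₀)/p₁.
PN = (0.812 − 0.36059) / 0.812 ≈ 0.5559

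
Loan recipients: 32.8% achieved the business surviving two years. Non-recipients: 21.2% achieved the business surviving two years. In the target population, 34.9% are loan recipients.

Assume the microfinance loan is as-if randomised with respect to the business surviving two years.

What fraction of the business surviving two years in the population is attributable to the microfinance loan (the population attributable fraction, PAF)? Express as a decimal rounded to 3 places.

p₁ = 0.328, p₀ = 0.212.
Overall risk P(Y=1) = π·p₁ + (1−π)·p₀ = 0.349×0.328 + 0.651×0.212 = 0.25248.
Under exogeneity, PAF = [P(Y=1) − p₀] / P(Y=1).
PAF = (0.25248 − 0.212) / 0.25248 ≈ 0.1603

PAF ≈ 0.160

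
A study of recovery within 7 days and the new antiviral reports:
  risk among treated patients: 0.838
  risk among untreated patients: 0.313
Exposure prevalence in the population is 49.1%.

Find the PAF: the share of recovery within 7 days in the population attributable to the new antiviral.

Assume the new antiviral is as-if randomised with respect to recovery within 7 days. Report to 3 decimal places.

Let p₁ = 0.838, p₀ = 0.313.
Overall risk P(Y=1) = π·p₁ + (1−π)·p₀ = 0.491×0.838 + 0.509×0.313 = 0.57078.
Under exogeneity, PAF = [P(Y=1) − p₀] / P(Y=1).
PAF = (0.57078 − 0.313) / 0.57078 ≈ 0.4516

PAF ≈ 0.452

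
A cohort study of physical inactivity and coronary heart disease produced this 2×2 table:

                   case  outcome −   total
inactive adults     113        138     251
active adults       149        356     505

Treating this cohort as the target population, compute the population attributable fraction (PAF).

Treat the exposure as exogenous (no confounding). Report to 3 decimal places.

PAF ≈ 0.149

p₁ = P(outcome | exposed) = 113/251 = 0.4502
p₀ = P(outcome | unexposed) = 149/505 = 0.29505
Exposure prevalence π = 251/756 = 0.33201; overall risk P(Y=1) = 0.34656.
Under exogeneity, PAF = [P(Y=1) − p₀]/P(Y=1).
PAF = (0.34656 − 0.29505) / 0.34656 ≈ 0.1486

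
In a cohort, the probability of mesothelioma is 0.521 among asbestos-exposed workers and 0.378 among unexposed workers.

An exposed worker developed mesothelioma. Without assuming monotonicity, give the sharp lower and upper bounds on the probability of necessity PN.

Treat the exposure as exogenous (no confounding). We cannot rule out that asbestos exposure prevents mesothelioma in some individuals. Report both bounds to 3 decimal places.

0.274 ≤ PN ≤ 1.000

Let p₁ = 0.521, p₀ = 0.378.
Under exogeneity alone the bounds on PN are max{0,(p₁−p₀)/p₁} ≤ PN ≤ min{1,(1−p₀)/p₁}.
  lower = (p₁ − p₀)/p₁ = 0.143 / 0.521 ≈ 0.2745
  upper = min{1, (1 − p₀)/p₁} = 0.622 / 0.521 ≈ 1.1939 → capped at 1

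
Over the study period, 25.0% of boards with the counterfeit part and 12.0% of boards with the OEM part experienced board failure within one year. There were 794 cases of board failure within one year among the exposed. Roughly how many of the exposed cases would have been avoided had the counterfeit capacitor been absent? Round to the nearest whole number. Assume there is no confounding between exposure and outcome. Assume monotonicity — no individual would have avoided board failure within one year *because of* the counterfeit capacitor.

about 413 cases

p₁ = 0.25, p₀ = 0.12.
PN = (p₁ − p₀)/p₁ = (0.25 − 0.12) / 0.25 ≈ 0.52000.
Attributable cases ≈ PN × (exposed cases) = 0.52000 × 794 ≈ 412.88.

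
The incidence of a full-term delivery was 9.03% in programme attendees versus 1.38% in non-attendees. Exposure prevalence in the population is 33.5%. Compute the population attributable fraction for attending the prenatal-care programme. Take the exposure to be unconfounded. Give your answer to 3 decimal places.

p₁ = 0.0903, p₀ = 0.0138.
Overall risk P(Y=1) = π·p₁ + (1−π)·p₀ = 0.335×0.0903 + 0.665×0.0138 = 0.039428.
Under exogeneity, PAF = [P(Y=1) − p₀] / P(Y=1).
PAF = (0.039428 − 0.0138) / 0.039428 ≈ 0.6500

PAF ≈ 0.650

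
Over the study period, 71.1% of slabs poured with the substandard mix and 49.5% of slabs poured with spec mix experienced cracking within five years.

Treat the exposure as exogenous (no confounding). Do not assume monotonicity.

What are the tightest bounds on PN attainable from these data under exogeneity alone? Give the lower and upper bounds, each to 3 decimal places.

p₁ = 0.711, p₀ = 0.495.
Under exogeneity alone the bounds on PN are max{0,(p₁−p₀)/p₁} ≤ PN ≤ min{1,(1−p₀)/p₁}.
  lower = (p₁ − p₀)/p₁ = 0.216 / 0.711 ≈ 0.3038
  upper = min{1, (1 − p₀)/p₁} = 0.505 / 0.711 ≈ 0.7103

0.304 ≤ PN ≤ 0.710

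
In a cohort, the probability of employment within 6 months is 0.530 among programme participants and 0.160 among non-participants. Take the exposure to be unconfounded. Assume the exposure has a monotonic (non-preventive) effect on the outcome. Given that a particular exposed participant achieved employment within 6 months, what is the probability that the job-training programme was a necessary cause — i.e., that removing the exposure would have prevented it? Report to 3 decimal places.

Let p₁ = 0.53, p₀ = 0.16.
Under exogeneity and monotonicity, PN = (p₁ − p₀) / p₁.
PN = (0.53 − 0.16) / 0.53 = 0.37 / 0.53 ≈ 0.6981

PN ≈ 0.698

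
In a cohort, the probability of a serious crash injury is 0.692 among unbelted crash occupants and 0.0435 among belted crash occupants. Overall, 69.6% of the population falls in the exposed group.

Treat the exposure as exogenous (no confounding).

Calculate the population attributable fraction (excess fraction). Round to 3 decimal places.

Let p₁ = 0.692, p₀ = 0.0435.
Overall risk P(Y=1) = π·p₁ + (1−π)·p₀ = 0.696×0.692 + 0.304×0.0435 = 0.49486.
Under exogeneity, PAF = [P(Y=1) − p₀] / P(Y=1).
PAF = (0.49486 − 0.0435) / 0.49486 ≈ 0.9121

PAF ≈ 0.912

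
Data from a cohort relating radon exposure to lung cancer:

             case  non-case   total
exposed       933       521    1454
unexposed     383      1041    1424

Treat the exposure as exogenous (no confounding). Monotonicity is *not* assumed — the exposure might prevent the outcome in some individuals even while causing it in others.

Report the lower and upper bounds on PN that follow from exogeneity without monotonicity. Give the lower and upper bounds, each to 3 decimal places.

0.581 ≤ PN ≤ 1.000

p₁ = P(outcome | exposed) = 933/1454 = 0.64168
p₀ = P(outcome | unexposed) = 383/1424 = 0.26896
Under exogeneity alone the bounds on PN are max{0,(p₁−p₀)/p₁} ≤ PN ≤ min{1,(1−p₀)/p₁}.
  lower = (p₁ − p₀)/p₁ = 0.37272 / 0.64168 ≈ 0.5808
  upper = min{1, (1 − p₀)/p₁} = 0.73104 / 0.64168 ≈ 1.1393 → capped at 1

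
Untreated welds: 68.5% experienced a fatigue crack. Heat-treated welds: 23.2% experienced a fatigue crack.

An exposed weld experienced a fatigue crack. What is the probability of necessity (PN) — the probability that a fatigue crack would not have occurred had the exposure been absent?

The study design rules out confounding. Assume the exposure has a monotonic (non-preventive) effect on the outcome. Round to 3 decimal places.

p₁ = 0.685, p₀ = 0.232.
Under exogeneity and monotonicity, PN = (p₁ − p₀) / p₁.
PN = (0.685 − 0.232) / 0.685 = 0.453 / 0.685 ≈ 0.6613

PN ≈ 0.661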